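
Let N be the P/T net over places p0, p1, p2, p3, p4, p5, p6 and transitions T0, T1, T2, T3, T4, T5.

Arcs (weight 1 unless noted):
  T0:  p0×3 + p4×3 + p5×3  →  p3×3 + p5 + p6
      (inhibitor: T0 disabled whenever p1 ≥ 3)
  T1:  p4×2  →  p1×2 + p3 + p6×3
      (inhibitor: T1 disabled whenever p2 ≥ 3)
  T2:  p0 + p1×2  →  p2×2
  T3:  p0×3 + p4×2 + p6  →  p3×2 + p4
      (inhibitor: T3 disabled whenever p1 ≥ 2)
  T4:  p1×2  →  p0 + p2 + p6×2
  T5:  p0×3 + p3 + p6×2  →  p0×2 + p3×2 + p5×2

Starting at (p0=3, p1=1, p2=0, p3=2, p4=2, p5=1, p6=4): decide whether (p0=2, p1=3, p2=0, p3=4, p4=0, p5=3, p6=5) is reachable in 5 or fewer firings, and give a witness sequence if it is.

step 1: fire T1:  (p0=3, p1=1, p2=0, p3=2, p4=2, p5=1, p6=4) → (p0=3, p1=3, p2=0, p3=3, p4=0, p5=1, p6=7)
step 2: fire T5:  (p0=3, p1=3, p2=0, p3=3, p4=0, p5=1, p6=7) → (p0=2, p1=3, p2=0, p3=4, p4=0, p5=3, p6=5)

YES — reachable via ⟨T1, T5⟩ (2 firings)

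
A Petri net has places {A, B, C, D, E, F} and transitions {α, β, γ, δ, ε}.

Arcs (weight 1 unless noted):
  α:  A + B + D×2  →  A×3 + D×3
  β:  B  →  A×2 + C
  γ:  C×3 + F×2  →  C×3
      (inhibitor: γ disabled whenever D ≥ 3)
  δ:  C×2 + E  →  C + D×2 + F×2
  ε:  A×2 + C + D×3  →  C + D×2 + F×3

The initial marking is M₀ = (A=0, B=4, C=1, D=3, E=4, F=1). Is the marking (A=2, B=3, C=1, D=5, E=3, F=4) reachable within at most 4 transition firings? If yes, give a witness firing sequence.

NO — not reachable within 4 firings

depth 0: 1 marking
depth 1: 2 markings reached so far
depth 2: 6 markings reached so far
depth 3: 14 markings reached so far
depth 4: 29 markings reached so far
target is not among the 29 markings reachable within 4 steps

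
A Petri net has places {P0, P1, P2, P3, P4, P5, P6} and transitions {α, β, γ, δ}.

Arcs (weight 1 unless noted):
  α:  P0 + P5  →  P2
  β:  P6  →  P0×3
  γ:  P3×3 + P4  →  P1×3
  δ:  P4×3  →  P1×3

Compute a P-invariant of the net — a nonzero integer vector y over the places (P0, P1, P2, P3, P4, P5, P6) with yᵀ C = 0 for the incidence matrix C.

y = (P0:0, P1:3, P2:0, P3:2, P4:3, P5:0, P6:0)

Incidence matrix C (rows=places, cols=transitions):
        α    β    γ    δ
   P0  -1    3    0    0
   P1   0    0    3    3
   P2   1    0    0    0
   P3   0    0   -3    0
   P4   0    0   -1   -3
   P5  -1    0    0    0
   P6   0   -1    0    0

Candidate y = [0, 3, 0, 2, 3, 0, 0]; check y·C column-wise:
  col α: 0·-1 + 3·0 + 0·1 + 2·0 + 3·0 + 0·-1 = 0
  col β: 0·3 + 3·0 + 2·0 + 3·0 + 0·-1 = 0
  col γ: 3·3 + 2·-3 + 3·-1 = 0
  col δ: 3·3 + 2·0 + 3·-3 = 0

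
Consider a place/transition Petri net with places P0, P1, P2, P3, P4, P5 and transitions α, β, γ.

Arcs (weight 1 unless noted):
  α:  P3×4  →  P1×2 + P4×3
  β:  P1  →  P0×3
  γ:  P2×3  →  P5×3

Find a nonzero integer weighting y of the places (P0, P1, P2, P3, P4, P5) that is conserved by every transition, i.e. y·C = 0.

y = (P0:2, P1:6, P2:0, P3:3, P4:0, P5:0)

Incidence matrix C (rows=places, cols=transitions):
        α    β    γ
   P0   0    3    0
   P1   2   -1    0
   P2   0    0   -3
   P3  -4    0    0
   P4   3    0    0
   P5   0    0    3

Candidate y = [2, 6, 0, 3, 0, 0]; check y·C column-wise:
  col α: 2·0 + 6·2 + 3·-4 + 0·3 = 0
  col β: 2·3 + 6·-1 + 3·0 = 0
  col γ: 2·0 + 6·0 + 0·-3 + 3·0 + 0·3 = 0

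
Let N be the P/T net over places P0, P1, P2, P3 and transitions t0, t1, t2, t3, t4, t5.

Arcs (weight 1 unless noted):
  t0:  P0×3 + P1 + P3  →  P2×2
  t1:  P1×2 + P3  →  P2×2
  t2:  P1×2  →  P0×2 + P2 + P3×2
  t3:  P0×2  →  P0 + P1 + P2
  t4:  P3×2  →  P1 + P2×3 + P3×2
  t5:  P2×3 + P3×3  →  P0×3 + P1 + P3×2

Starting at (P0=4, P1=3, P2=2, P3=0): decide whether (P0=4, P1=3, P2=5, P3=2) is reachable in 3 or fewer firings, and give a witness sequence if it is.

step 1: fire t2:  (P0=4, P1=3, P2=2, P3=0) → (P0=6, P1=1, P2=3, P3=2)
step 2: fire t3:  (P0=6, P1=1, P2=3, P3=2) → (P0=5, P1=2, P2=4, P3=2)
step 3: fire t3:  (P0=5, P1=2, P2=4, P3=2) → (P0=4, P1=3, P2=5, P3=2)

YES — reachable via ⟨t2, t3, t3⟩ (3 firings)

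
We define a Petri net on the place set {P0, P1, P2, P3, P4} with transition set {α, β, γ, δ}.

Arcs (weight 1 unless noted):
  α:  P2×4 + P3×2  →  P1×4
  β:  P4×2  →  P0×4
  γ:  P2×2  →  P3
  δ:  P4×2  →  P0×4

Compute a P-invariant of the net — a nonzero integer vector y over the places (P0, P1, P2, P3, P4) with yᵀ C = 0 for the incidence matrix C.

Incidence matrix C (rows=places, cols=transitions):
        α    β    γ    δ
   P0   0    4    0    4
   P1   4    0    0    0
   P2  -4    0   -2    0
   P3  -2    0    1    0
   P4   0   -2    0   -2

Candidate y = [0, 2, 1, 2, 0]; check y·C column-wise:
  col α: 2·4 + 1·-4 + 2·-2 = 0
  col β: 0·4 + 2·0 + 1·0 + 2·0 + 0·-2 = 0
  col γ: 2·0 + 1·-2 + 2·1 = 0
  col δ: 0·4 + 2·0 + 1·0 + 2·0 + 0·-2 = 0

y = (P0:0, P1:2, P2:1, P3:2, P4:0)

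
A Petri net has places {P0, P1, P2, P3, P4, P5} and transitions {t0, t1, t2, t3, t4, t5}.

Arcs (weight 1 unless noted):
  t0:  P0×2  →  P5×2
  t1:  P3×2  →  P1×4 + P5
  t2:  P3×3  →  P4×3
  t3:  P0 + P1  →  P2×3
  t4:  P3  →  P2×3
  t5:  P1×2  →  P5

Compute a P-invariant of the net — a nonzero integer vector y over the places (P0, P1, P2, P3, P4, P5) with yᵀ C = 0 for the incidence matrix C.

y = (P0:2, P1:1, P2:1, P3:3, P4:3, P5:2)

Incidence matrix C (rows=places, cols=transitions):
       t0   t1   t2   t3   t4   t5
   P0  -2    0    0   -1    0    0
   P1   0    4    0   -1    0   -2
   P2   0    0    0    3    3    0
   P3   0   -2   -3    0   -1    0
   P4   0    0    3    0    0    0
   P5   2    1    0    0    0    1

Candidate y = [2, 1, 1, 3, 3, 2]; check y·C column-wise:
  col t0: 2·-2 + 1·0 + 1·0 + 3·0 + 3·0 + 2·2 = 0
  col t1: 2·0 + 1·4 + 1·0 + 3·-2 + 3·0 + 2·1 = 0
  col t2: 2·0 + 1·0 + 1·0 + 3·-3 + 3·3 + 2·0 = 0
  col t3: 2·-1 + 1·-1 + 1·3 + 3·0 + 3·0 + 2·0 = 0
  col t4: 2·0 + 1·0 + 1·3 + 3·-1 + 3·0 + 2·0 = 0
  col t5: 2·0 + 1·-2 + 1·0 + 3·0 + 3·0 + 2·1 = 0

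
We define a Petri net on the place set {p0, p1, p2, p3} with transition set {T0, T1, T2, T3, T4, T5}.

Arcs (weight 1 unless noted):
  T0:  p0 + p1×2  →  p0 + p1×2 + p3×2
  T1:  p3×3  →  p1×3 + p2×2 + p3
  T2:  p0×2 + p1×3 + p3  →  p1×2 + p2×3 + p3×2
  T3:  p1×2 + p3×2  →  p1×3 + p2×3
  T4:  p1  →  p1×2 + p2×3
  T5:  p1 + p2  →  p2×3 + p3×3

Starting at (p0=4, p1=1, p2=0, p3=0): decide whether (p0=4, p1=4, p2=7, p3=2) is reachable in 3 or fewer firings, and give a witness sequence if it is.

NO — not reachable within 3 firings

depth 0: 1 marking
depth 1: 2 markings reached so far
depth 2: 5 markings reached so far
depth 3: 12 markings reached so far
target is not among the 12 markings reachable within 3 steps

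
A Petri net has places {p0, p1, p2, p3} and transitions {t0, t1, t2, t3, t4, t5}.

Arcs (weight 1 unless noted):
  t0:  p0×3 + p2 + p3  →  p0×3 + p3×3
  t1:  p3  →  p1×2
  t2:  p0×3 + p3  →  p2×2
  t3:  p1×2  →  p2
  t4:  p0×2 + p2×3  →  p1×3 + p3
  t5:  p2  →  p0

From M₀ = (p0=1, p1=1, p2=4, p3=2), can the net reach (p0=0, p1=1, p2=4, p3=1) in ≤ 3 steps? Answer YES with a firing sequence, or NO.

YES — reachable via ⟨t5, t5, t2⟩ (3 firings)

step 1: fire t5:  (p0=1, p1=1, p2=4, p3=2) → (p0=2, p1=1, p2=3, p3=2)
step 2: fire t5:  (p0=2, p1=1, p2=3, p3=2) → (p0=3, p1=1, p2=2, p3=2)
step 3: fire t2:  (p0=3, p1=1, p2=2, p3=2) → (p0=0, p1=1, p2=4, p3=1)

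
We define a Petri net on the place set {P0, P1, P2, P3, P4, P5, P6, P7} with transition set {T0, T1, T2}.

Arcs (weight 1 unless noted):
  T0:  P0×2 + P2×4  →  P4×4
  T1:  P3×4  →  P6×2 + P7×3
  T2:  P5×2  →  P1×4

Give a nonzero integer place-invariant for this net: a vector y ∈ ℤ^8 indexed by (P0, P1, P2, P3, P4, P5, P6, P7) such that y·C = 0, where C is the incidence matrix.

y = (P0:2, P1:0, P2:-1, P3:0, P4:0, P5:0, P6:0, P7:0)

Incidence matrix C (rows=places, cols=transitions):
       T0   T1   T2
   P0  -2    0    0
   P1   0    0    4
   P2  -4    0    0
   P3   0   -4    0
   P4   4    0    0
   P5   0    0   -2
   P6   0    2    0
   P7   0    3    0

Candidate y = [2, 0, -1, 0, 0, 0, 0, 0]; check y·C column-wise:
  col T0: 2·-2 + -1·-4 + 0·4 = 0
  col T1: 2·0 + -1·0 + 0·-4 + 0·2 + 0·3 = 0
  col T2: 2·0 + 0·4 + -1·0 + 0·-2 = 0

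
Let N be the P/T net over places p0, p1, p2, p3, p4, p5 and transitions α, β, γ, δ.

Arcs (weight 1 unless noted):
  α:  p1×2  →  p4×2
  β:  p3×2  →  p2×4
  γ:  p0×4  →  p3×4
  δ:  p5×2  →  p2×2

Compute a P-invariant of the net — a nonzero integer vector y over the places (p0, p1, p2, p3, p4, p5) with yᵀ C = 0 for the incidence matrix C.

Incidence matrix C (rows=places, cols=transitions):
        α    β    γ    δ
   p0   0    0   -4    0
   p1  -2    0    0    0
   p2   0    4    0    2
   p3   0   -2    4    0
   p4   2    0    0    0
   p5   0    0    0   -2

Candidate y = [0, 1, 0, 0, 1, 0]; check y·C column-wise:
  col α: 1·-2 + 1·2 = 0
  col β: 1·0 + 0·4 + 0·-2 + 1·0 = 0
  col γ: 0·-4 + 1·0 + 0·4 + 1·0 = 0
  col δ: 1·0 + 0·2 + 1·0 + 0·-2 = 0

y = (p0:0, p1:1, p2:0, p3:0, p4:1, p5:0)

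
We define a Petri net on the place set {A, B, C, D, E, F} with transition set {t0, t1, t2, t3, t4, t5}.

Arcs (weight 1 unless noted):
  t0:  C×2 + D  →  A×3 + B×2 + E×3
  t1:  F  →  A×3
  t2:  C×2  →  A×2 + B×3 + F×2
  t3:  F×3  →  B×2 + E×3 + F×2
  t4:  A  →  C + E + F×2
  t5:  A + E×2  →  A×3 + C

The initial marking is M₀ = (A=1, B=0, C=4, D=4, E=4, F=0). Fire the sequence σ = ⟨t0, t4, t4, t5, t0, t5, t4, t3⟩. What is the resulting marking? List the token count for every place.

(A=8, B=6, C=5, D=2, E=12, F=5)

step 1: fire t0:  (A=1, B=0, C=4, D=4, E=4, F=0) → (A=4, B=2, C=2, D=3, E=7, F=0)
step 2: fire t4:  (A=4, B=2, C=2, D=3, E=7, F=0) → (A=3, B=2, C=3, D=3, E=8, F=2)
step 3: fire t4:  (A=3, B=2, C=3, D=3, E=8, F=2) → (A=2, B=2, C=4, D=3, E=9, F=4)
step 4: fire t5:  (A=2, B=2, C=4, D=3, E=9, F=4) → (A=4, B=2, C=5, D=3, E=7, F=4)
step 5: fire t0:  (A=4, B=2, C=5, D=3, E=7, F=4) → (A=7, B=4, C=3, D=2, E=10, F=4)
step 6: fire t5:  (A=7, B=4, C=3, D=2, E=10, F=4) → (A=9, B=4, C=4, D=2, E=8, F=4)
step 7: fire t4:  (A=9, B=4, C=4, D=2, E=8, F=4) → (A=8, B=4, C=5, D=2, E=9, F=6)
step 8: fire t3:  (A=8, B=4, C=5, D=2, E=9, F=6) → (A=8, B=6, C=5, D=2, E=12, F=5)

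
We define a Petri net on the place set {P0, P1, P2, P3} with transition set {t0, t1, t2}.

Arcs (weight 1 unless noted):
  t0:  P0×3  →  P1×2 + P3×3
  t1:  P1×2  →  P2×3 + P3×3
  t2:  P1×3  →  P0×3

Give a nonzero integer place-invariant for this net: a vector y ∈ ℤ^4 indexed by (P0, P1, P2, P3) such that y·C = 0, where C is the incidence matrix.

y = (P0:3, P1:3, P2:1, P3:1)

Incidence matrix C (rows=places, cols=transitions):
       t0   t1   t2
   P0  -3    0    3
   P1   2   -2   -3
   P2   0    3    0
   P3   3    3    0

Candidate y = [3, 3, 1, 1]; check y·C column-wise:
  col t0: 3·-3 + 3·2 + 1·0 + 1·3 = 0
  col t1: 3·0 + 3·-2 + 1·3 + 1·3 = 0
  col t2: 3·3 + 3·-3 + 1·0 + 1·0 = 0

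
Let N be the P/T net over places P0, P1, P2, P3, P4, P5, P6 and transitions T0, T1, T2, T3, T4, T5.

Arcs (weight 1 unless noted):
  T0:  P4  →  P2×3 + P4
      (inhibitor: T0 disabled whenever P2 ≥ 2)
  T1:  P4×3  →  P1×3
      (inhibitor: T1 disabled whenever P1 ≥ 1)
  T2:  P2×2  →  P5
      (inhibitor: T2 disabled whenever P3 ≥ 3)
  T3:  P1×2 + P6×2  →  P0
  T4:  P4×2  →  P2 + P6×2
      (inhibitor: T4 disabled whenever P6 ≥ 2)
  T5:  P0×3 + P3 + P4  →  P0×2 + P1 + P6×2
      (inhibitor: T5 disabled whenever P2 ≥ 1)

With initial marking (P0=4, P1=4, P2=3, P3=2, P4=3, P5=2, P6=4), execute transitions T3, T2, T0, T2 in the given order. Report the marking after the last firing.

(P0=5, P1=2, P2=2, P3=2, P4=3, P5=4, P6=2)

step 1: fire T3:  (P0=4, P1=4, P2=3, P3=2, P4=3, P5=2, P6=4) → (P0=5, P1=2, P2=3, P3=2, P4=3, P5=2, P6=2)
step 2: fire T2:  (P0=5, P1=2, P2=3, P3=2, P4=3, P5=2, P6=2) → (P0=5, P1=2, P2=1, P3=2, P4=3, P5=3, P6=2)
step 3: fire T0:  (P0=5, P1=2, P2=1, P3=2, P4=3, P5=3, P6=2) → (P0=5, P1=2, P2=4, P3=2, P4=3, P5=3, P6=2)
step 4: fire T2:  (P0=5, P1=2, P2=4, P3=2, P4=3, P5=3, P6=2) → (P0=5, P1=2, P2=2, P3=2, P4=3, P5=4, P6=2)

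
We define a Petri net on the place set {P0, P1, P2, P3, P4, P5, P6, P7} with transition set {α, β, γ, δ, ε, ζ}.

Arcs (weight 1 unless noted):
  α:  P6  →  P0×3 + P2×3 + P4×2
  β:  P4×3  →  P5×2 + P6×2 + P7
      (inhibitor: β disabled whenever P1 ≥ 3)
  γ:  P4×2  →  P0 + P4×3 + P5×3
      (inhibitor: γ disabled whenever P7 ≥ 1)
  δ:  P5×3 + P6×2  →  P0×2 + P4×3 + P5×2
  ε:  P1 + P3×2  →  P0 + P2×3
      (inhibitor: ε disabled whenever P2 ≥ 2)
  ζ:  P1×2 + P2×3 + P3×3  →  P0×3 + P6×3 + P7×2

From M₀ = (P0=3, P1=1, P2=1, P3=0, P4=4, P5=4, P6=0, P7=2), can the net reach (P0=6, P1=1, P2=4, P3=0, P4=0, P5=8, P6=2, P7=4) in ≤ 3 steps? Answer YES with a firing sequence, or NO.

depth 0: 1 marking
depth 1: 2 markings reached so far
depth 2: 4 markings reached so far
depth 3: 7 markings reached so far
target is not among the 7 markings reachable within 3 steps

NO — not reachable within 3 firings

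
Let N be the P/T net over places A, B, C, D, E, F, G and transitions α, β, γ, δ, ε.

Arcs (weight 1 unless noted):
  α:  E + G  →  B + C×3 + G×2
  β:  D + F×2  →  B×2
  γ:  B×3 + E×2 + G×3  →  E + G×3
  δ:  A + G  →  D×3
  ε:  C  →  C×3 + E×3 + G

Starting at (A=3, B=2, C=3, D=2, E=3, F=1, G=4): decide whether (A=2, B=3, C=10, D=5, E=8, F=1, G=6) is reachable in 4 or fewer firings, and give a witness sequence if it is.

step 1: fire α:  (A=3, B=2, C=3, D=2, E=3, F=1, G=4) → (A=3, B=3, C=6, D=2, E=2, F=1, G=5)
step 2: fire δ:  (A=3, B=3, C=6, D=2, E=2, F=1, G=5) → (A=2, B=3, C=6, D=5, E=2, F=1, G=4)
step 3: fire ε:  (A=2, B=3, C=6, D=5, E=2, F=1, G=4) → (A=2, B=3, C=8, D=5, E=5, F=1, G=5)
step 4: fire ε:  (A=2, B=3, C=8, D=5, E=5, F=1, G=5) → (A=2, B=3, C=10, D=5, E=8, F=1, G=6)

YES — reachable via ⟨α, δ, ε, ε⟩ (4 firings)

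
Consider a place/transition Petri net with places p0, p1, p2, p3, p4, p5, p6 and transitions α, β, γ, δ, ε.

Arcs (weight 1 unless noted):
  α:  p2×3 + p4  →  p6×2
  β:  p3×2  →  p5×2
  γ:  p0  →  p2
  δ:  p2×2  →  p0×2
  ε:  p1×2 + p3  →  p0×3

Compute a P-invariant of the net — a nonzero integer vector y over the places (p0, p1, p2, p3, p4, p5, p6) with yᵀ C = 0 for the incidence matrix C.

Incidence matrix C (rows=places, cols=transitions):
        α    β    γ    δ    ε
   p0   0    0   -1    2    3
   p1   0    0    0    0   -2
   p2  -3    0    1   -2    0
   p3   0   -2    0    0   -1
   p4  -1    0    0    0    0
   p5   0    2    0    0    0
   p6   2    0    0    0    0

Candidate y = [2, 3, 2, 0, -6, 0, 0]; check y·C column-wise:
  col α: 2·0 + 3·0 + 2·-3 + -6·-1 + 0·2 = 0
  col β: 2·0 + 3·0 + 2·0 + 0·-2 + -6·0 + 0·2 = 0
  col γ: 2·-1 + 3·0 + 2·1 + -6·0 = 0
  col δ: 2·2 + 3·0 + 2·-2 + -6·0 = 0
  col ε: 2·3 + 3·-2 + 2·0 + 0·-1 + -6·0 = 0

y = (p0:2, p1:3, p2:2, p3:0, p4:-6, p5:0, p6:0)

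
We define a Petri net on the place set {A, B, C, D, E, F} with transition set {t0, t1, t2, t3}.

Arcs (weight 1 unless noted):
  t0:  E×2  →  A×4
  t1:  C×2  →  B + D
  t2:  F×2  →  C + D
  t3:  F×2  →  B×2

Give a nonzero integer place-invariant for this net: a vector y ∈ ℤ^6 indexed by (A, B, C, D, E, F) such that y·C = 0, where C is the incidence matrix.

Incidence matrix C (rows=places, cols=transitions):
       t0   t1   t2   t3
    A   4    0    0    0
    B   0    1    0    2
    C   0   -2    1    0
    D   0    1    1    0
    E  -2    0    0    0
    F   0    0   -2   -2

Candidate y = [1, 0, 0, 0, 2, 0]; check y·C column-wise:
  col t0: 1·4 + 2·-2 = 0
  col t1: 1·0 + 0·1 + 0·-2 + 0·1 + 2·0 = 0
  col t2: 1·0 + 0·1 + 0·1 + 2·0 + 0·-2 = 0
  col t3: 1·0 + 0·2 + 2·0 + 0·-2 = 0

y = (A:1, B:0, C:0, D:0, E:2, F:0)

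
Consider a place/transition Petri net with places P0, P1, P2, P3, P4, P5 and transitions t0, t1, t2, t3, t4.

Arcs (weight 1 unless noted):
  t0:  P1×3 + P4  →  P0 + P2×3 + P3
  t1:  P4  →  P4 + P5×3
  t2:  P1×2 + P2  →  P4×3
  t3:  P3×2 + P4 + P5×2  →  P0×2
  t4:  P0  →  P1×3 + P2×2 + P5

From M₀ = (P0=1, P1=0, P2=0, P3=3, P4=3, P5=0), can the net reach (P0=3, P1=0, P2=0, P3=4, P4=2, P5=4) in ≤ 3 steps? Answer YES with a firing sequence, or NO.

NO — not reachable within 3 firings

depth 0: 1 marking
depth 1: 3 markings reached so far
depth 2: 8 markings reached so far
depth 3: 15 markings reached so far
target is not among the 15 markings reachable within 3 steps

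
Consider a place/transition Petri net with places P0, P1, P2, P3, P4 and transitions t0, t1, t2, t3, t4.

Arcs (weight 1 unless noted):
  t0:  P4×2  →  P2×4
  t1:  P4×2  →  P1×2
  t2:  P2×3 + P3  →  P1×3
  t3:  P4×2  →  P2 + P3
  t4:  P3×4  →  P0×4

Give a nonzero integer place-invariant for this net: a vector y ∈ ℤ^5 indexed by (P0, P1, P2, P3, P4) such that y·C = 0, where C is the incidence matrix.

y = (P0:3, P1:2, P2:1, P3:3, P4:2)

Incidence matrix C (rows=places, cols=transitions):
       t0   t1   t2   t3   t4
   P0   0    0    0    0    4
   P1   0    2    3    0    0
   P2   4    0   -3    1    0
   P3   0    0   -1    1   -4
   P4  -2   -2    0   -2    0

Candidate y = [3, 2, 1, 3, 2]; check y·C column-wise:
  col t0: 3·0 + 2·0 + 1·4 + 3·0 + 2·-2 = 0
  col t1: 3·0 + 2·2 + 1·0 + 3·0 + 2·-2 = 0
  col t2: 3·0 + 2·3 + 1·-3 + 3·-1 + 2·0 = 0
  col t3: 3·0 + 2·0 + 1·1 + 3·1 + 2·-2 = 0
  col t4: 3·4 + 2·0 + 1·0 + 3·-4 + 2·0 = 0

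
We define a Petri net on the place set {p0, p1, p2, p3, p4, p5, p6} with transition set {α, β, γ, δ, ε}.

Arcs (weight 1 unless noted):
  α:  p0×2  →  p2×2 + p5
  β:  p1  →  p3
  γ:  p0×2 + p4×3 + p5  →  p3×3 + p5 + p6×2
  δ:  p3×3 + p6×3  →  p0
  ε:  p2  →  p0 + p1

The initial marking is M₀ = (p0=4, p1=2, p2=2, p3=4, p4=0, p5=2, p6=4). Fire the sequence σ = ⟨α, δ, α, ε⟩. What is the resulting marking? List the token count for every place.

step 1: fire α:  (p0=4, p1=2, p2=2, p3=4, p4=0, p5=2, p6=4) → (p0=2, p1=2, p2=4, p3=4, p4=0, p5=3, p6=4)
step 2: fire δ:  (p0=2, p1=2, p2=4, p3=4, p4=0, p5=3, p6=4) → (p0=3, p1=2, p2=4, p3=1, p4=0, p5=3, p6=1)
step 3: fire α:  (p0=3, p1=2, p2=4, p3=1, p4=0, p5=3, p6=1) → (p0=1, p1=2, p2=6, p3=1, p4=0, p5=4, p6=1)
step 4: fire ε:  (p0=1, p1=2, p2=6, p3=1, p4=0, p5=4, p6=1) → (p0=2, p1=3, p2=5, p3=1, p4=0, p5=4, p6=1)

(p0=2, p1=3, p2=5, p3=1, p4=0, p5=4, p6=1)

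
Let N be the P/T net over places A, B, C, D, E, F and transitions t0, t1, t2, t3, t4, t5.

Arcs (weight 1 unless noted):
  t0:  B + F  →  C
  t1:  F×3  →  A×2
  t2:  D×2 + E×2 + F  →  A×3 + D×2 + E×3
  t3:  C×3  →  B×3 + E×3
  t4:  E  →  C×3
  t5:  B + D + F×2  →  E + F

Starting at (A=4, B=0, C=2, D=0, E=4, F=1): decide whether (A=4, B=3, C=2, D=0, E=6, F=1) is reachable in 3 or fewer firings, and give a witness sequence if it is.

step 1: fire t4:  (A=4, B=0, C=2, D=0, E=4, F=1) → (A=4, B=0, C=5, D=0, E=3, F=1)
step 2: fire t3:  (A=4, B=0, C=5, D=0, E=3, F=1) → (A=4, B=3, C=2, D=0, E=6, F=1)

YES — reachable via ⟨t4, t3⟩ (2 firings)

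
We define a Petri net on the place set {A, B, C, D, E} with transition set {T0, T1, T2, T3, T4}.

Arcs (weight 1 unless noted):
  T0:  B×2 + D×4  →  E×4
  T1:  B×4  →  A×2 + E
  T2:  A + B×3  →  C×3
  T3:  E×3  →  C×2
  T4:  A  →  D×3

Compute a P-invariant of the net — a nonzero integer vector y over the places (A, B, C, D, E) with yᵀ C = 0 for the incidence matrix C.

y = (A:3, B:2, C:3, D:1, E:2)

Incidence matrix C (rows=places, cols=transitions):
       T0   T1   T2   T3   T4
    A   0    2   -1    0   -1
    B  -2   -4   -3    0    0
    C   0    0    3    2    0
    D  -4    0    0    0    3
    E   4    1    0   -3    0

Candidate y = [3, 2, 3, 1, 2]; check y·C column-wise:
  col T0: 3·0 + 2·-2 + 3·0 + 1·-4 + 2·4 = 0
  col T1: 3·2 + 2·-4 + 3·0 + 1·0 + 2·1 = 0
  col T2: 3·-1 + 2·-3 + 3·3 + 1·0 + 2·0 = 0
  col T3: 3·0 + 2·0 + 3·2 + 1·0 + 2·-3 = 0
  col T4: 3·-1 + 2·0 + 3·0 + 1·3 + 2·0 = 0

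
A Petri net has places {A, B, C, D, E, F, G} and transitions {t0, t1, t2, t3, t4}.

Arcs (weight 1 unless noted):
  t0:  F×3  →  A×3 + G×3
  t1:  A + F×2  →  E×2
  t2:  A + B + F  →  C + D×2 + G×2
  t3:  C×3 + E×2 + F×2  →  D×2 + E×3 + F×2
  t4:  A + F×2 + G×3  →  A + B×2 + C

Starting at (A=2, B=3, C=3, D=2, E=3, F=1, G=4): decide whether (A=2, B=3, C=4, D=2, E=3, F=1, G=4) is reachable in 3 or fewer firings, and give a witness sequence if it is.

NO — not reachable within 3 firings

depth 0: 1 marking
depth 1: 2 markings reached so far
depth 2: 2 markings reached so far
(frontier empty at depth 2; search complete)
target is not among the 2 markings reachable within 3 steps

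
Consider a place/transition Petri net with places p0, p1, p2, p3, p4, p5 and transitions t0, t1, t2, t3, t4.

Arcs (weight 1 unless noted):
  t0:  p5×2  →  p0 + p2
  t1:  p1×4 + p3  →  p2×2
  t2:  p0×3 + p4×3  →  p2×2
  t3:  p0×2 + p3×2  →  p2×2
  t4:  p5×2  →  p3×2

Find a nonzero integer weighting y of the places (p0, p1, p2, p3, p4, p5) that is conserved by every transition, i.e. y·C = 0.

y = (p0:1, p1:1, p2:3, p3:2, p4:1, p5:2)

Incidence matrix C (rows=places, cols=transitions):
       t0   t1   t2   t3   t4
   p0   1    0   -3   -2    0
   p1   0   -4    0    0    0
   p2   1    2    2    2    0
   p3   0   -1    0   -2    2
   p4   0    0   -3    0    0
   p5  -2    0    0    0   -2

Candidate y = [1, 1, 3, 2, 1, 2]; check y·C column-wise:
  col t0: 1·1 + 1·0 + 3·1 + 2·0 + 1·0 + 2·-2 = 0
  col t1: 1·0 + 1·-4 + 3·2 + 2·-1 + 1·0 + 2·0 = 0
  col t2: 1·-3 + 1·0 + 3·2 + 2·0 + 1·-3 + 2·0 = 0
  col t3: 1·-2 + 1·0 + 3·2 + 2·-2 + 1·0 + 2·0 = 0
  col t4: 1·0 + 1·0 + 3·0 + 2·2 + 1·0 + 2·-2 = 0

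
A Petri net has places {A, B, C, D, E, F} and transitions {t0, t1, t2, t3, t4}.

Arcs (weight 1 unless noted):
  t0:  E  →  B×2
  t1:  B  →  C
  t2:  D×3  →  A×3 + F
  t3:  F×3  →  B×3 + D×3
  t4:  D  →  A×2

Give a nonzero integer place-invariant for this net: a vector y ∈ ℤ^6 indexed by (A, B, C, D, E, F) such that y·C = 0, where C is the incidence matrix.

y = (A:1, B:1, C:1, D:2, E:2, F:3)

Incidence matrix C (rows=places, cols=transitions):
       t0   t1   t2   t3   t4
    A   0    0    3    0    2
    B   2   -1    0    3    0
    C   0    1    0    0    0
    D   0    0   -3    3   -1
    E  -1    0    0    0    0
    F   0    0    1   -3    0

Candidate y = [1, 1, 1, 2, 2, 3]; check y·C column-wise:
  col t0: 1·0 + 1·2 + 1·0 + 2·0 + 2·-1 + 3·0 = 0
  col t1: 1·0 + 1·-1 + 1·1 + 2·0 + 2·0 + 3·0 = 0
  col t2: 1·3 + 1·0 + 1·0 + 2·-3 + 2·0 + 3·1 = 0
  col t3: 1·0 + 1·3 + 1·0 + 2·3 + 2·0 + 3·-3 = 0
  col t4: 1·2 + 1·0 + 1·0 + 2·-1 + 2·0 + 3·0 = 0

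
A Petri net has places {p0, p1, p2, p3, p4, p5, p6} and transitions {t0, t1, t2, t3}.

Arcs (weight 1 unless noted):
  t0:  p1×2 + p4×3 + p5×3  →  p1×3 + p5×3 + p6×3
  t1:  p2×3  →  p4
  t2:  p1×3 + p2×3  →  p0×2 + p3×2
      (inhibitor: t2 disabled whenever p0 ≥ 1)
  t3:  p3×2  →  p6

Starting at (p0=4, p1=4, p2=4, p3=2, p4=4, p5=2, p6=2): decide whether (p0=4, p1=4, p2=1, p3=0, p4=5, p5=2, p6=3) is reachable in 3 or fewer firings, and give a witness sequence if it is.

YES — reachable via ⟨t1, t3⟩ (2 firings)

step 1: fire t1:  (p0=4, p1=4, p2=4, p3=2, p4=4, p5=2, p6=2) → (p0=4, p1=4, p2=1, p3=2, p4=5, p5=2, p6=2)
step 2: fire t3:  (p0=4, p1=4, p2=1, p3=2, p4=5, p5=2, p6=2) → (p0=4, p1=4, p2=1, p3=0, p4=5, p5=2, p6=3)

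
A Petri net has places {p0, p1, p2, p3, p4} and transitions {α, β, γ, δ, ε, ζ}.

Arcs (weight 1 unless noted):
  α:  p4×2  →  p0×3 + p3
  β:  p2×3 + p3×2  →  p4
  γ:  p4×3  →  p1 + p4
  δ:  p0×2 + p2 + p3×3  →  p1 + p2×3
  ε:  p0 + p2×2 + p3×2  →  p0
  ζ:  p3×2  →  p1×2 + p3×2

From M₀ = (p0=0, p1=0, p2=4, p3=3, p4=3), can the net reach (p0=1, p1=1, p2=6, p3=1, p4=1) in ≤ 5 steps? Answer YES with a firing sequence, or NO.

YES — reachable via ⟨α, δ⟩ (2 firings)

step 1: fire α:  (p0=0, p1=0, p2=4, p3=3, p4=3) → (p0=3, p1=0, p2=4, p3=4, p4=1)
step 2: fire δ:  (p0=3, p1=0, p2=4, p3=4, p4=1) → (p0=1, p1=1, p2=6, p3=1, p4=1)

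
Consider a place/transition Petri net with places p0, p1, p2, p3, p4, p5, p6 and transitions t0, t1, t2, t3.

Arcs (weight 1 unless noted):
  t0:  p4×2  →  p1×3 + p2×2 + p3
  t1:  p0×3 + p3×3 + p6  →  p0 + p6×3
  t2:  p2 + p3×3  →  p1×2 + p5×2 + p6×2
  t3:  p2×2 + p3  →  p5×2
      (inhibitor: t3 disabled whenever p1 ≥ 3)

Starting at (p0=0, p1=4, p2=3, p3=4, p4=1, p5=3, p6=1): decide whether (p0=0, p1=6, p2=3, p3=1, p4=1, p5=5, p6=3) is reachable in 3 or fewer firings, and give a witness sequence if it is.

depth 0: 1 marking
depth 1: 2 markings reached so far
depth 2: 2 markings reached so far
(frontier empty at depth 2; search complete)
target is not among the 2 markings reachable within 3 steps

NO — not reachable within 3 firings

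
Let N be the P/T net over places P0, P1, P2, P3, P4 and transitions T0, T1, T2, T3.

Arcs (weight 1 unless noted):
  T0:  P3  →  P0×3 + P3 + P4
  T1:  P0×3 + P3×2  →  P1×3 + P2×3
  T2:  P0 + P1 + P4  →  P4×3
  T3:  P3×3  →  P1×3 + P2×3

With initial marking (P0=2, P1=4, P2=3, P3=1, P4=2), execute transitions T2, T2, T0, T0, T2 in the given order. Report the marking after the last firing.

step 1: fire T2:  (P0=2, P1=4, P2=3, P3=1, P4=2) → (P0=1, P1=3, P2=3, P3=1, P4=4)
step 2: fire T2:  (P0=1, P1=3, P2=3, P3=1, P4=4) → (P0=0, P1=2, P2=3, P3=1, P4=6)
step 3: fire T0:  (P0=0, P1=2, P2=3, P3=1, P4=6) → (P0=3, P1=2, P2=3, P3=1, P4=7)
step 4: fire T0:  (P0=3, P1=2, P2=3, P3=1, P4=7) → (P0=6, P1=2, P2=3, P3=1, P4=8)
step 5: fire T2:  (P0=6, P1=2, P2=3, P3=1, P4=8) → (P0=5, P1=1, P2=3, P3=1, P4=10)

(P0=5, P1=1, P2=3, P3=1, P4=10)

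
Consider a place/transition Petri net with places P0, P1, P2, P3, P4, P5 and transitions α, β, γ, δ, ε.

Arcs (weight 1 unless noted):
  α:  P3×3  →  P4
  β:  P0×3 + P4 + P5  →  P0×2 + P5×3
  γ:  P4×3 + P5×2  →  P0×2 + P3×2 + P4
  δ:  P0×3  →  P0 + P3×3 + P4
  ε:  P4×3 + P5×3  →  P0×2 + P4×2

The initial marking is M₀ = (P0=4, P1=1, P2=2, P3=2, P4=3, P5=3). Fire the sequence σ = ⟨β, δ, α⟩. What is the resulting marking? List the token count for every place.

step 1: fire β:  (P0=4, P1=1, P2=2, P3=2, P4=3, P5=3) → (P0=3, P1=1, P2=2, P3=2, P4=2, P5=5)
step 2: fire δ:  (P0=3, P1=1, P2=2, P3=2, P4=2, P5=5) → (P0=1, P1=1, P2=2, P3=5, P4=3, P5=5)
step 3: fire α:  (P0=1, P1=1, P2=2, P3=5, P4=3, P5=5) → (P0=1, P1=1, P2=2, P3=2, P4=4, P5=5)

(P0=1, P1=1, P2=2, P3=2, P4=4, P5=5)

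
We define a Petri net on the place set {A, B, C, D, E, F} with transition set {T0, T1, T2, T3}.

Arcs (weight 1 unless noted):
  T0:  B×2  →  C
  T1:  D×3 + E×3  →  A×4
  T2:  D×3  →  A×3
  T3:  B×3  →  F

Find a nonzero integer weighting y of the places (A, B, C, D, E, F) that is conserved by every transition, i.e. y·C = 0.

y = (A:3, B:0, C:0, D:3, E:1, F:0)

Incidence matrix C (rows=places, cols=transitions):
       T0   T1   T2   T3
    A   0    4    3    0
    B  -2    0    0   -3
    C   1    0    0    0
    D   0   -3   -3    0
    E   0   -3    0    0
    F   0    0    0    1

Candidate y = [3, 0, 0, 3, 1, 0]; check y·C column-wise:
  col T0: 3·0 + 0·-2 + 0·1 + 3·0 + 1·0 = 0
  col T1: 3·4 + 3·-3 + 1·-3 = 0
  col T2: 3·3 + 3·-3 + 1·0 = 0
  col T3: 3·0 + 0·-3 + 3·0 + 1·0 + 0·1 = 0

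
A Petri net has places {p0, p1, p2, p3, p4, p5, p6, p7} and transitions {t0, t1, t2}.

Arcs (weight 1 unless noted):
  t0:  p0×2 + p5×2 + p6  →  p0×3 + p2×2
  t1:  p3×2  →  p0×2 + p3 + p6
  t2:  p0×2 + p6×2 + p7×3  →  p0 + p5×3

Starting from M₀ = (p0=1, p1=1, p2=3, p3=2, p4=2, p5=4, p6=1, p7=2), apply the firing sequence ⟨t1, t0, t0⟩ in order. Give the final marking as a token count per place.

(p0=5, p1=1, p2=7, p3=1, p4=2, p5=0, p6=0, p7=2)

step 1: fire t1:  (p0=1, p1=1, p2=3, p3=2, p4=2, p5=4, p6=1, p7=2) → (p0=3, p1=1, p2=3, p3=1, p4=2, p5=4, p6=2, p7=2)
step 2: fire t0:  (p0=3, p1=1, p2=3, p3=1, p4=2, p5=4, p6=2, p7=2) → (p0=4, p1=1, p2=5, p3=1, p4=2, p5=2, p6=1, p7=2)
step 3: fire t0:  (p0=4, p1=1, p2=5, p3=1, p4=2, p5=2, p6=1, p7=2) → (p0=5, p1=1, p2=7, p3=1, p4=2, p5=0, p6=0, p7=2)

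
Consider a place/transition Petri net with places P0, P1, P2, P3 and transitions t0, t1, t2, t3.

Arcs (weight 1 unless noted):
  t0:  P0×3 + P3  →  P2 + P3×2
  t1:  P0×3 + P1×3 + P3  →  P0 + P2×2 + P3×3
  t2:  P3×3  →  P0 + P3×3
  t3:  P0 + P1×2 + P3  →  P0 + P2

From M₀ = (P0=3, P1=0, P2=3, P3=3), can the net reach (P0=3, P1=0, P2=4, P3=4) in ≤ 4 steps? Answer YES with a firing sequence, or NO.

step 1: fire t0:  (P0=3, P1=0, P2=3, P3=3) → (P0=0, P1=0, P2=4, P3=4)
step 2: fire t2:  (P0=0, P1=0, P2=4, P3=4) → (P0=1, P1=0, P2=4, P3=4)
step 3: fire t2:  (P0=1, P1=0, P2=4, P3=4) → (P0=2, P1=0, P2=4, P3=4)
step 4: fire t2:  (P0=2, P1=0, P2=4, P3=4) → (P0=3, P1=0, P2=4, P3=4)

YES — reachable via ⟨t0, t2, t2, t2⟩ (4 firings)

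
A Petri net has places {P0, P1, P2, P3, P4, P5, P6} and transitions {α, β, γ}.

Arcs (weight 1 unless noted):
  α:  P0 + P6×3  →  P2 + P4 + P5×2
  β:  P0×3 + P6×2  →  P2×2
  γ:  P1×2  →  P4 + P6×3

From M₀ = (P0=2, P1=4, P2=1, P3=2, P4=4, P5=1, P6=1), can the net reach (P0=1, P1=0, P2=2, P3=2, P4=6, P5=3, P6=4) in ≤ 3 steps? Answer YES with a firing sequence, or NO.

NO — not reachable within 3 firings

depth 0: 1 marking
depth 1: 2 markings reached so far
depth 2: 4 markings reached so far
depth 3: 5 markings reached so far
target is not among the 5 markings reachable within 3 steps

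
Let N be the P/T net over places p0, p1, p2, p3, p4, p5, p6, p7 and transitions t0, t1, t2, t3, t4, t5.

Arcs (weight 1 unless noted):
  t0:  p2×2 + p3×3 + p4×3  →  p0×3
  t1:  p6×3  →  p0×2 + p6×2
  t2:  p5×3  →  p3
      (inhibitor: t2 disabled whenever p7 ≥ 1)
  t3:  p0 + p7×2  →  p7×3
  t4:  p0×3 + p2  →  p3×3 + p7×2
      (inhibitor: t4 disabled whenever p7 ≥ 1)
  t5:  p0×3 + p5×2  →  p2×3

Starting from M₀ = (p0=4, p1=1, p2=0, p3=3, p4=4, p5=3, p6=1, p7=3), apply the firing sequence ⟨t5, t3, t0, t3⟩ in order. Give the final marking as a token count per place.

(p0=2, p1=1, p2=1, p3=0, p4=1, p5=1, p6=1, p7=5)

step 1: fire t5:  (p0=4, p1=1, p2=0, p3=3, p4=4, p5=3, p6=1, p7=3) → (p0=1, p1=1, p2=3, p3=3, p4=4, p5=1, p6=1, p7=3)
step 2: fire t3:  (p0=1, p1=1, p2=3, p3=3, p4=4, p5=1, p6=1, p7=3) → (p0=0, p1=1, p2=3, p3=3, p4=4, p5=1, p6=1, p7=4)
step 3: fire t0:  (p0=0, p1=1, p2=3, p3=3, p4=4, p5=1, p6=1, p7=4) → (p0=3, p1=1, p2=1, p3=0, p4=1, p5=1, p6=1, p7=4)
step 4: fire t3:  (p0=3, p1=1, p2=1, p3=0, p4=1, p5=1, p6=1, p7=4) → (p0=2, p1=1, p2=1, p3=0, p4=1, p5=1, p6=1, p7=5)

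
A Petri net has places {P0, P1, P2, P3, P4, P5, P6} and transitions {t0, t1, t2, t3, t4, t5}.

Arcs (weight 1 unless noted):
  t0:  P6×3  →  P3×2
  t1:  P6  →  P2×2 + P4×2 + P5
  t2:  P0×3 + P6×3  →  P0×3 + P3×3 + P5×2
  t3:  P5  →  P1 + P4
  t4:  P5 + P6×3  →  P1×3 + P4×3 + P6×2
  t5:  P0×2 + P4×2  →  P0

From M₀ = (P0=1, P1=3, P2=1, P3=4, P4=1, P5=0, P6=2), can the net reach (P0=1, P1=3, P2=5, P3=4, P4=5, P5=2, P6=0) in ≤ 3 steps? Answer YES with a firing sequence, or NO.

YES — reachable via ⟨t1, t1⟩ (2 firings)

step 1: fire t1:  (P0=1, P1=3, P2=1, P3=4, P4=1, P5=0, P6=2) → (P0=1, P1=3, P2=3, P3=4, P4=3, P5=1, P6=1)
step 2: fire t1:  (P0=1, P1=3, P2=3, P3=4, P4=3, P5=1, P6=1) → (P0=1, P1=3, P2=5, P3=4, P4=5, P5=2, P6=0)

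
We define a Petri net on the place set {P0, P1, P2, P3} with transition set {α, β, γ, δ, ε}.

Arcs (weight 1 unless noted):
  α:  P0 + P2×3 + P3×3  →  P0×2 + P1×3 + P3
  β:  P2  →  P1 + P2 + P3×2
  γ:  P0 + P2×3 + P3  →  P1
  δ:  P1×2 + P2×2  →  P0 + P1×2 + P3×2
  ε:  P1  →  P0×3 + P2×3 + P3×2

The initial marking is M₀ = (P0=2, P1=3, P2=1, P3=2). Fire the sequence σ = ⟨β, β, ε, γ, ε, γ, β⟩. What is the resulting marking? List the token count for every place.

(P0=6, P1=6, P2=1, P3=10)

step 1: fire β:  (P0=2, P1=3, P2=1, P3=2) → (P0=2, P1=4, P2=1, P3=4)
step 2: fire β:  (P0=2, P1=4, P2=1, P3=4) → (P0=2, P1=5, P2=1, P3=6)
step 3: fire ε:  (P0=2, P1=5, P2=1, P3=6) → (P0=5, P1=4, P2=4, P3=8)
step 4: fire γ:  (P0=5, P1=4, P2=4, P3=8) → (P0=4, P1=5, P2=1, P3=7)
step 5: fire ε:  (P0=4, P1=5, P2=1, P3=7) → (P0=7, P1=4, P2=4, P3=9)
step 6: fire γ:  (P0=7, P1=4, P2=4, P3=9) → (P0=6, P1=5, P2=1, P3=8)
step 7: fire β:  (P0=6, P1=5, P2=1, P3=8) → (P0=6, P1=6, P2=1, P3=10)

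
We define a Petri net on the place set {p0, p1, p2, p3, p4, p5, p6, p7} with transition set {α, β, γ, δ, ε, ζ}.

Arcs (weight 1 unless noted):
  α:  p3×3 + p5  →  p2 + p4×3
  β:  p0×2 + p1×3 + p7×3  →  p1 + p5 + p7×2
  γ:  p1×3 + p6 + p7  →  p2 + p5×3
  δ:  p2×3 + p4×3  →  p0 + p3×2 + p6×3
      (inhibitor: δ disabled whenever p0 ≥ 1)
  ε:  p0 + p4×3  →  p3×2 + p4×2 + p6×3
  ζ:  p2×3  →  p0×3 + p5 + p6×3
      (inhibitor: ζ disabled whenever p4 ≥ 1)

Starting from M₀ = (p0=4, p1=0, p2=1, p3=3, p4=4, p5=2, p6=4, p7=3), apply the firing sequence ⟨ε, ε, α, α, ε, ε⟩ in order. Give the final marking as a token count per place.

(p0=0, p1=0, p2=3, p3=5, p4=6, p5=0, p6=16, p7=3)

step 1: fire ε:  (p0=4, p1=0, p2=1, p3=3, p4=4, p5=2, p6=4, p7=3) → (p0=3, p1=0, p2=1, p3=5, p4=3, p5=2, p6=7, p7=3)
step 2: fire ε:  (p0=3, p1=0, p2=1, p3=5, p4=3, p5=2, p6=7, p7=3) → (p0=2, p1=0, p2=1, p3=7, p4=2, p5=2, p6=10, p7=3)
step 3: fire α:  (p0=2, p1=0, p2=1, p3=7, p4=2, p5=2, p6=10, p7=3) → (p0=2, p1=0, p2=2, p3=4, p4=5, p5=1, p6=10, p7=3)
step 4: fire α:  (p0=2, p1=0, p2=2, p3=4, p4=5, p5=1, p6=10, p7=3) → (p0=2, p1=0, p2=3, p3=1, p4=8, p5=0, p6=10, p7=3)
step 5: fire ε:  (p0=2, p1=0, p2=3, p3=1, p4=8, p5=0, p6=10, p7=3) → (p0=1, p1=0, p2=3, p3=3, p4=7, p5=0, p6=13, p7=3)
step 6: fire ε:  (p0=1, p1=0, p2=3, p3=3, p4=7, p5=0, p6=13, p7=3) → (p0=0, p1=0, p2=3, p3=5, p4=6, p5=0, p6=16, p7=3)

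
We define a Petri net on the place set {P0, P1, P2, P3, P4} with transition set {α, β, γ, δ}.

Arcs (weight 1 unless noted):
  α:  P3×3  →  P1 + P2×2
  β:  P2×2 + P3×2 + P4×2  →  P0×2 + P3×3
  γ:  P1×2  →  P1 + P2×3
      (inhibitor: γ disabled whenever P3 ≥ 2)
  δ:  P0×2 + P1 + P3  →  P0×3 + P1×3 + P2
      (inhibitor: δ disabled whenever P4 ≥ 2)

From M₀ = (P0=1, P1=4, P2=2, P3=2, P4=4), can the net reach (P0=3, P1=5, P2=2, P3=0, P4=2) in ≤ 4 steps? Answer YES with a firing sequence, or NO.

YES — reachable via ⟨β, α⟩ (2 firings)

step 1: fire β:  (P0=1, P1=4, P2=2, P3=2, P4=4) → (P0=3, P1=4, P2=0, P3=3, P4=2)
step 2: fire α:  (P0=3, P1=4, P2=0, P3=3, P4=2) → (P0=3, P1=5, P2=2, P3=0, P4=2)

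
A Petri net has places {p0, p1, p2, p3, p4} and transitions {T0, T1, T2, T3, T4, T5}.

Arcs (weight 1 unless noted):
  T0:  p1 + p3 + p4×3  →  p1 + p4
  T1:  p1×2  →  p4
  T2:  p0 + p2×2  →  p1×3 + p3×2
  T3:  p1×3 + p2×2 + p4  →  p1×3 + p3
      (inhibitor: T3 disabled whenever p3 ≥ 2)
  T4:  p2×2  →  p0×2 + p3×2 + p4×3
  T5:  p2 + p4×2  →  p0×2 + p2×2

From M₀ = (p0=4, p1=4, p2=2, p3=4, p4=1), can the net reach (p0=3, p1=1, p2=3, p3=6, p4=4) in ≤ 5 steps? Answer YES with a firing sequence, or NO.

NO — not reachable within 5 firings

depth 0: 1 marking
depth 1: 4 markings reached so far
depth 2: 9 markings reached so far
depth 3: 15 markings reached so far
depth 4: 23 markings reached so far
depth 5: 30 markings reached so far
target is not among the 30 markings reachable within 5 steps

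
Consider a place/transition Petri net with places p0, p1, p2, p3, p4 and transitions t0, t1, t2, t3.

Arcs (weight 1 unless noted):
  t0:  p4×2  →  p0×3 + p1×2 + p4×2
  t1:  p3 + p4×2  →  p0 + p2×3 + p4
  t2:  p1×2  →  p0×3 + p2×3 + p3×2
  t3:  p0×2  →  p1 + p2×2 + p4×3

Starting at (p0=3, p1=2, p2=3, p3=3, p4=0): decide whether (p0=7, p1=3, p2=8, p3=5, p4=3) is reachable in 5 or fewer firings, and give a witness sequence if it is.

step 1: fire t2:  (p0=3, p1=2, p2=3, p3=3, p4=0) → (p0=6, p1=0, p2=6, p3=5, p4=0)
step 2: fire t3:  (p0=6, p1=0, p2=6, p3=5, p4=0) → (p0=4, p1=1, p2=8, p3=5, p4=3)
step 3: fire t0:  (p0=4, p1=1, p2=8, p3=5, p4=3) → (p0=7, p1=3, p2=8, p3=5, p4=3)

YES — reachable via ⟨t2, t3, t0⟩ (3 firings)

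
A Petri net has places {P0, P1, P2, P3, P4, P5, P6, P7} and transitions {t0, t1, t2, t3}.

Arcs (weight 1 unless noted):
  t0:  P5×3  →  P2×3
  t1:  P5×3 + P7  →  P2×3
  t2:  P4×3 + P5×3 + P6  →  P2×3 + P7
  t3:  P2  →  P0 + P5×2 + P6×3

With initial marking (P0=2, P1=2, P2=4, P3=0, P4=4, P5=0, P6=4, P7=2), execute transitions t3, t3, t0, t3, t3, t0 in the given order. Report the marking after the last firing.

step 1: fire t3:  (P0=2, P1=2, P2=4, P3=0, P4=4, P5=0, P6=4, P7=2) → (P0=3, P1=2, P2=3, P3=0, P4=4, P5=2, P6=7, P7=2)
step 2: fire t3:  (P0=3, P1=2, P2=3, P3=0, P4=4, P5=2, P6=7, P7=2) → (P0=4, P1=2, P2=2, P3=0, P4=4, P5=4, P6=10, P7=2)
step 3: fire t0:  (P0=4, P1=2, P2=2, P3=0, P4=4, P5=4, P6=10, P7=2) → (P0=4, P1=2, P2=5, P3=0, P4=4, P5=1, P6=10, P7=2)
step 4: fire t3:  (P0=4, P1=2, P2=5, P3=0, P4=4, P5=1, P6=10, P7=2) → (P0=5, P1=2, P2=4, P3=0, P4=4, P5=3, P6=13, P7=2)
step 5: fire t3:  (P0=5, P1=2, P2=4, P3=0, P4=4, P5=3, P6=13, P7=2) → (P0=6, P1=2, P2=3, P3=0, P4=4, P5=5, P6=16, P7=2)
step 6: fire t0:  (P0=6, P1=2, P2=3, P3=0, P4=4, P5=5, P6=16, P7=2) → (P0=6, P1=2, P2=6, P3=0, P4=4, P5=2, P6=16, P7=2)

(P0=6, P1=2, P2=6, P3=0, P4=4, P5=2, P6=16, P7=2)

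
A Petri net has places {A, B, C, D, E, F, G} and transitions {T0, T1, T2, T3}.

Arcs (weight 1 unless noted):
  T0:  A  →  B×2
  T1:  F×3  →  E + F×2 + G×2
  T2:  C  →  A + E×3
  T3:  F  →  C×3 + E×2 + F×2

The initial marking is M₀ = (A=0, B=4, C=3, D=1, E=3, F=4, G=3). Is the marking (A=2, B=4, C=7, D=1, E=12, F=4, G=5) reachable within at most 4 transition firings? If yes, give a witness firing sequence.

depth 0: 1 marking
depth 1: 4 markings reached so far
depth 2: 11 markings reached so far
depth 3: 23 markings reached so far
depth 4: 42 markings reached so far
target is not among the 42 markings reachable within 4 steps

NO — not reachable within 4 firings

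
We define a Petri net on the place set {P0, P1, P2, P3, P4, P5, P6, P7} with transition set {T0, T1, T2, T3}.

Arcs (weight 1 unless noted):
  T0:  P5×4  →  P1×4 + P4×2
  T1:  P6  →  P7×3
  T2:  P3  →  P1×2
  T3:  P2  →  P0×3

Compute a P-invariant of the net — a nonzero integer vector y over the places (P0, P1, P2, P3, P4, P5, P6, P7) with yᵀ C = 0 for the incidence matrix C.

Incidence matrix C (rows=places, cols=transitions):
       T0   T1   T2   T3
   P0   0    0    0    3
   P1   4    0    2    0
   P2   0    0    0   -1
   P3   0    0   -1    0
   P4   2    0    0    0
   P5  -4    0    0    0
   P6   0   -1    0    0
   P7   0    3    0    0

Candidate y = [1, 0, 3, 0, 0, 0, 0, 0]; check y·C column-wise:
  col T0: 1·0 + 0·4 + 3·0 + 0·2 + 0·-4 = 0
  col T1: 1·0 + 3·0 + 0·-1 + 0·3 = 0
  col T2: 1·0 + 0·2 + 3·0 + 0·-1 = 0
  col T3: 1·3 + 3·-1 = 0

y = (P0:1, P1:0, P2:3, P3:0, P4:0, P5:0, P6:0, P7:0)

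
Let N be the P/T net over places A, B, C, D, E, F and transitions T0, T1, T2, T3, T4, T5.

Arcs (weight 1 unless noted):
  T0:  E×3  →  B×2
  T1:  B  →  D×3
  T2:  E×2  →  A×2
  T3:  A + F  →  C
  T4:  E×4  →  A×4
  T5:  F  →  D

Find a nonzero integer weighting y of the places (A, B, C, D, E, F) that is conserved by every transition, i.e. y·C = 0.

Incidence matrix C (rows=places, cols=transitions):
       T0   T1   T2   T3   T4   T5
    A   0    0    2   -1    4    0
    B   2   -1    0    0    0    0
    C   0    0    0    1    0    0
    D   0    3    0    0    0    1
    E  -3    0   -2    0   -4    0
    F   0    0    0   -1    0   -1

Candidate y = [2, 3, 3, 1, 2, 1]; check y·C column-wise:
  col T0: 2·0 + 3·2 + 3·0 + 1·0 + 2·-3 + 1·0 = 0
  col T1: 2·0 + 3·-1 + 3·0 + 1·3 + 2·0 + 1·0 = 0
  col T2: 2·2 + 3·0 + 3·0 + 1·0 + 2·-2 + 1·0 = 0
  col T3: 2·-1 + 3·0 + 3·1 + 1·0 + 2·0 + 1·-1 = 0
  col T4: 2·4 + 3·0 + 3·0 + 1·0 + 2·-4 + 1·0 = 0
  col T5: 2·0 + 3·0 + 3·0 + 1·1 + 2·0 + 1·-1 = 0

y = (A:2, B:3, C:3, D:1, E:2, F:1)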